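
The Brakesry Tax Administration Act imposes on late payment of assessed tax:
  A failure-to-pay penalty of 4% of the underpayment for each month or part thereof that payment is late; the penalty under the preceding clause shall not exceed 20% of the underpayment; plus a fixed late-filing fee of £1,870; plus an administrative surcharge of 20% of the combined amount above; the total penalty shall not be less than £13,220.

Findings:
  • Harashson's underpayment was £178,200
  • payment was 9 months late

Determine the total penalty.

Accrued rate: 4% × 9 = 36%, capped at 20% → 20%
Failure-to-pay penalty: 20% of £178,200 = £35,640
Penalty before surcharge: £35,640 + £1,870 = £37,510
Administrative surcharge: 20% of £37,510 = £7,502
Total penalty: £37,510 + £7,502 = £45,012
Minimum £13,220: £45,012 meets the minimum, no increase.

£45,012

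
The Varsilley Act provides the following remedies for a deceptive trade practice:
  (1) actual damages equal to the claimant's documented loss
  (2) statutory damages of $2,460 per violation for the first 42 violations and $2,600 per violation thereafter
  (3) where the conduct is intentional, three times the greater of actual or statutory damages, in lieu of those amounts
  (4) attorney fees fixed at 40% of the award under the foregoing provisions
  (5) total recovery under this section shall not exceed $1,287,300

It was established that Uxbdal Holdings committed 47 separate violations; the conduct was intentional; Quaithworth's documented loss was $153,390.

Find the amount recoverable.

First 42 violations: 42 × $2,460 = $103,320
Remaining violations: (47 − 42) × $2,600 = $13,000
Statutory damages: $103,320 + $13,000 = $116,320
Greater of actual damages ($153,390) or statutory damages ($116,320): $153,390
Trebled: 3 × $153,390 = $460,170
Attorney fees: 40% of $460,170 = $184,068
Total before cap: $460,170 + $184,068 = $644,238
Cap at $1,287,300: $644,238 is within the cap, no reduction.

$644,238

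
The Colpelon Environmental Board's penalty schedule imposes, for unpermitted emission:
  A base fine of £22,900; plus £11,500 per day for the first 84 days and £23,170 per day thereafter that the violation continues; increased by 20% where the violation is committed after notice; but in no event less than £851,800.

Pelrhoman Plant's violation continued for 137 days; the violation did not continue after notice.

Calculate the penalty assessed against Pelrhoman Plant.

First 84 days: 84 × £11,500 = £966,000
Remaining days: (137 − 84) × £23,170 = £1,228,010
Per-day component: £966,000 + £1,228,010 = £2,194,010
Base plus per-day: £22,900 + £2,194,010 = £2,216,910
The violation did not continue after notice: no 20% increase.
Minimum £851,800: £2,216,910 meets the minimum, no increase.

£2,216,910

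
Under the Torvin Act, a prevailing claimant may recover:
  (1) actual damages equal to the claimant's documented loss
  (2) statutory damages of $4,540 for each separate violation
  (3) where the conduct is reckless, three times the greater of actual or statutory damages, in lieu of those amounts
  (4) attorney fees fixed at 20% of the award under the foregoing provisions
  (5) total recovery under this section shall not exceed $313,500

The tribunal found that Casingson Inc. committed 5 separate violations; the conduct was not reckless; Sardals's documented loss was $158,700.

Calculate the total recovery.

$217,680

Statutory damages: 5 × $4,540 = $22,700
Conduct not reckless: the in-lieu enhancement does not apply.
Actual plus statutory damages: $158,700 + $22,700 = $181,400
Attorney fees: 20% of $181,400 = $36,280
Total before cap: $181,400 + $36,280 = $217,680
Cap at $313,500: $217,680 is within the cap, no reduction.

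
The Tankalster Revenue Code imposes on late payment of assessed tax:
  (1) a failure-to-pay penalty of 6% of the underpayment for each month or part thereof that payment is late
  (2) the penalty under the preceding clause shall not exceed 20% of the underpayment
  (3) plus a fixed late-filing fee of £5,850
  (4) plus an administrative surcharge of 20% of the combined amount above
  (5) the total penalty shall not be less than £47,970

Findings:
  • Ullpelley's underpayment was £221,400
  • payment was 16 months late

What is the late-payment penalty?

Accrued rate: 6% × 16 = 96%, capped at 20% → 20%
Failure-to-pay penalty: 20% of £221,400 = £44,280
Penalty before surcharge: £44,280 + £5,850 = £50,130
Administrative surcharge: 20% of £50,130 = £10,026
Total penalty: £50,130 + £10,026 = £60,156
Minimum £47,970: £60,156 meets the minimum, no increase.

£60,156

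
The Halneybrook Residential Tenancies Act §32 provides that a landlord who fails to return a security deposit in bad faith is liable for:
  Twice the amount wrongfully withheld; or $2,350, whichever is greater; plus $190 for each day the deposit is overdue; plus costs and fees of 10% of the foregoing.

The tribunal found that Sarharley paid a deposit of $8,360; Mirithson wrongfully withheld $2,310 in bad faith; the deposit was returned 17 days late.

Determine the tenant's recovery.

Doubled: 2 × $2,310 = $4,620
Minimum $2,350: $4,620 meets the minimum, no increase.
Late-return penalty: 17 × $190 = $3,230
Damages plus late penalty: $4,620 + $3,230 = $7,850
Costs and fees: 10% of $7,850 = $785
Total recovery: $7,850 + $785 = $8,635

Recovery: $8,635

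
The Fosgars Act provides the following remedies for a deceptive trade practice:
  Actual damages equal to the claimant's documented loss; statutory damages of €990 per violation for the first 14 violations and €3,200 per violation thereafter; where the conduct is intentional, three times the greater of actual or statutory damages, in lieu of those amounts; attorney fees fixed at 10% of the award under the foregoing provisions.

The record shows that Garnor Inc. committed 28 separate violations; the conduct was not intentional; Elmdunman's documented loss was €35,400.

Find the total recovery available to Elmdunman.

€103,466

First 14 violations: 14 × €990 = €13,860
Remaining violations: (28 − 14) × €3,200 = €44,800
Statutory damages: €13,860 + €44,800 = €58,660
Conduct not intentional: the in-lieu enhancement does not apply.
Actual plus statutory damages: €35,400 + €58,660 = €94,060
Attorney fees: 10% of €94,060 = €9,406
Total recovery: €94,060 + €9,406 = €103,466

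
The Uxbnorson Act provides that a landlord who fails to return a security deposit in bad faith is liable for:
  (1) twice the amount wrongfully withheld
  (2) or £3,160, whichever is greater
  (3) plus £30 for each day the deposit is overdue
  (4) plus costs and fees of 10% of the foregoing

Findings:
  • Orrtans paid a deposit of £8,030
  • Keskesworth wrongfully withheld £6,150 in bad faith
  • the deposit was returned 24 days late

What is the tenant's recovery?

£14,322

Doubled: 2 × £6,150 = £12,300
Minimum £3,160: £12,300 meets the minimum, no increase.
Late-return penalty: 24 × £30 = £720
Damages plus late penalty: £12,300 + £720 = £13,020
Costs and fees: 10% of £13,020 = £1,302
Total recovery: £13,020 + £1,302 = £14,322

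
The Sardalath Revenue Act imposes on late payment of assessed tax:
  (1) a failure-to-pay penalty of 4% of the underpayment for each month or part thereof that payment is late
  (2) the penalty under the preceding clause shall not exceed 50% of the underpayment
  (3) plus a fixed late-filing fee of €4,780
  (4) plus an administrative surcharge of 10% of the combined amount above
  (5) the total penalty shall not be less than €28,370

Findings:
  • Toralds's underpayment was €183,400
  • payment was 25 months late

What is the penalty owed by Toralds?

€106,128

Accrued rate: 4% × 25 = 100%, capped at 50% → 50%
Failure-to-pay penalty: 50% of €183,400 = €91,700
Penalty before surcharge: €91,700 + €4,780 = €96,480
Administrative surcharge: 10% of €96,480 = €9,648
Total penalty: €96,480 + €9,648 = €106,128
Minimum €28,370: €106,128 meets the minimum, no increase.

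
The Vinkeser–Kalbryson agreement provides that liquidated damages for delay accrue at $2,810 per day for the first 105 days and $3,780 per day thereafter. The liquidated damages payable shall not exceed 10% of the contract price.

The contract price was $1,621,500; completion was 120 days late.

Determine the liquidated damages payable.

First 105 days: 105 × $2,810 = $295,050
Remaining days: (120 − 105) × $3,780 = $56,700
Accrued per-day damages: $295,050 + $56,700 = $351,750
Cap: 10% of $1,621,500 = $162,150
Cap at $162,150: $351,750 exceeds the cap → $162,150

$162,150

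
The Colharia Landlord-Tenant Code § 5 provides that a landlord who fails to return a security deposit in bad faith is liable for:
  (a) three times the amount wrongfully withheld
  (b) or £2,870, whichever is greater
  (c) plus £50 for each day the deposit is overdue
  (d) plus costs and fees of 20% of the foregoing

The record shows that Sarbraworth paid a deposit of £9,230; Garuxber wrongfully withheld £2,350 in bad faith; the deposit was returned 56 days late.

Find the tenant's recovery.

£11,820

Trebled: 3 × £2,350 = £7,050
Minimum £2,870: £7,050 meets the minimum, no increase.
Late-return penalty: 56 × £50 = £2,800
Damages plus late penalty: £7,050 + £2,800 = £9,850
Costs and fees: 20% of £9,850 = £1,970
Total recovery: £9,850 + £1,970 = £11,820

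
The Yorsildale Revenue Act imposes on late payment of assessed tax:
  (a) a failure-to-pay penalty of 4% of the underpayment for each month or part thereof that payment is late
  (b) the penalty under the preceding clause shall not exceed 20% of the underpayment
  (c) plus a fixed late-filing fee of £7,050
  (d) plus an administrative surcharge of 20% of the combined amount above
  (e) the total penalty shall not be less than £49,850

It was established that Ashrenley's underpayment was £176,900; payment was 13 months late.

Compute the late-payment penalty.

Accrued rate: 4% × 13 = 52%, capped at 20% → 20%
Failure-to-pay penalty: 20% of £176,900 = £35,380
Penalty before surcharge: £35,380 + £7,050 = £42,430
Administrative surcharge: 20% of £42,430 = £8,486
Total penalty: £42,430 + £8,486 = £50,916
Minimum £49,850: £50,916 meets the minimum, no increase.

£50,916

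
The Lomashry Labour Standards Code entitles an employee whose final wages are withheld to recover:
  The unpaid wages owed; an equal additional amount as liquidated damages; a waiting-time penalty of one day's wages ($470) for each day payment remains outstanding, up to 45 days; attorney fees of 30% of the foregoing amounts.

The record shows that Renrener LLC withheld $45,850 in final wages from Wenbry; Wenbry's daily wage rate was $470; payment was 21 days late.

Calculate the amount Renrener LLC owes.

Total award: $132,041

Liquidated damages (equal amount): $45,850
Penalty days: min(21, 45) = 21
Waiting-time penalty: 21 × $470 = $9,870
Subtotal: $45,850 + $45,850 + $9,870 = $101,570
Attorney fees: 30% of $101,570 = $30,471
Total award: $101,570 + $30,471 = $132,041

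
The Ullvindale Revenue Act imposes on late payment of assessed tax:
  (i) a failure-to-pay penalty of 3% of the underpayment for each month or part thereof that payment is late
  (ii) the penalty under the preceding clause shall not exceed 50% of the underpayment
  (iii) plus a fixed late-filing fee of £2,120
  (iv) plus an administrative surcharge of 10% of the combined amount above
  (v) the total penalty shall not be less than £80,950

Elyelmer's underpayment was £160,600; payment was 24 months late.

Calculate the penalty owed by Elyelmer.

Accrued rate: 3% × 24 = 72%, capped at 50% → 50%
Failure-to-pay penalty: 50% of £160,600 = £80,300
Penalty before surcharge: £80,300 + £2,120 = £82,420
Administrative surcharge: 10% of £82,420 = £8,242
Total penalty: £82,420 + £8,242 = £90,662
Minimum £80,950: £90,662 meets the minimum, no increase.

£90,662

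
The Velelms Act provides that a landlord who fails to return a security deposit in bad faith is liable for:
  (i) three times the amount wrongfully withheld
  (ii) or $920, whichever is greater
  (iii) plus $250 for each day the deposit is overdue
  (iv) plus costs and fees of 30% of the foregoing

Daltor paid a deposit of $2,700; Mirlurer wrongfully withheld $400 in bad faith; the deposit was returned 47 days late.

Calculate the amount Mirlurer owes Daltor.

$16,835

Trebled: 3 × $400 = $1,200
Minimum $920: $1,200 meets the minimum, no increase.
Late-return penalty: 47 × $250 = $11,750
Damages plus late penalty: $1,200 + $11,750 = $12,950
Costs and fees: 30% of $12,950 = $3,885
Total recovery: $12,950 + $3,885 = $16,835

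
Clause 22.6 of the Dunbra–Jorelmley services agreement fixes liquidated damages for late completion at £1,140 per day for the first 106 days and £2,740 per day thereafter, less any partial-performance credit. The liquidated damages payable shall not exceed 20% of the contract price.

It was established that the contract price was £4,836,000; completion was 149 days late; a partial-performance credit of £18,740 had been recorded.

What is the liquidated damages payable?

First 106 days: 106 × £1,140 = £120,840
Remaining days: (149 − 106) × £2,740 = £117,820
Accrued per-day damages: £120,840 + £117,820 = £238,660
Less partial-performance credit: £238,660 − £18,740 = £219,920
Cap: 20% of £4,836,000 = £967,200
Cap at £967,200: £219,920 is within the cap, no reduction.

£219,920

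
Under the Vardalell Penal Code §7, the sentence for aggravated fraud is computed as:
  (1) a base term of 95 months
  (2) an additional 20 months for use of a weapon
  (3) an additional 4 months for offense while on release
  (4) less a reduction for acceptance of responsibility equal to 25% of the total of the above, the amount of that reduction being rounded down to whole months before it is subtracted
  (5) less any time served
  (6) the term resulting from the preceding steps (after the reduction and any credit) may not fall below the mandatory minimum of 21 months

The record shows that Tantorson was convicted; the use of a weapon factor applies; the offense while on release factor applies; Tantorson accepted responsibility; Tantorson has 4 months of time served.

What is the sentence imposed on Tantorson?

Use of a weapon enhancement: +20 months
Offense while on release enhancement: +4 months
Adjusted term: 95 months + 20 months + 4 months = 119 months
Acceptance of responsibility reduction: 25% of 119 months = 29 months (rounded down)
After reduction: 119 − 29 = 90 months
Less time served: 90 months − 4 months = 86 months
Minimum 21 months: 86 months meets the minimum, no increase.

Sentence: 86 months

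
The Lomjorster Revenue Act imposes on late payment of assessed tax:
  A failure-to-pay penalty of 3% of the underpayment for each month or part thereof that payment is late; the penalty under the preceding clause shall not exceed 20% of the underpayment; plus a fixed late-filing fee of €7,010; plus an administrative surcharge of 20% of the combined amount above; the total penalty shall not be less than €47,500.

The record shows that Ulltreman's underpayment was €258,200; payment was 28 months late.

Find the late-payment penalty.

Penalty: €70,380

Accrued rate: 3% × 28 = 84%, capped at 20% → 20%
Failure-to-pay penalty: 20% of €258,200 = €51,640
Penalty before surcharge: €51,640 + €7,010 = €58,650
Administrative surcharge: 20% of €58,650 = €11,730
Total penalty: €58,650 + €11,730 = €70,380
Minimum €47,500: €70,380 meets the minimum, no increase.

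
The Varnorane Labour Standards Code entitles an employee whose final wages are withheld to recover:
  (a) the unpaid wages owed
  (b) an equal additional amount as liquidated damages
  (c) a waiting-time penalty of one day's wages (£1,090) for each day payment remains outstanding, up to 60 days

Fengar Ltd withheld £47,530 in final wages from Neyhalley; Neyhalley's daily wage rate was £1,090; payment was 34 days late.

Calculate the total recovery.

£132,120

Liquidated damages (equal amount): £47,530
Penalty days: min(34, 60) = 34
Waiting-time penalty: 34 × £1,090 = £37,060
Total award: £47,530 + £47,530 + £37,060 = £132,120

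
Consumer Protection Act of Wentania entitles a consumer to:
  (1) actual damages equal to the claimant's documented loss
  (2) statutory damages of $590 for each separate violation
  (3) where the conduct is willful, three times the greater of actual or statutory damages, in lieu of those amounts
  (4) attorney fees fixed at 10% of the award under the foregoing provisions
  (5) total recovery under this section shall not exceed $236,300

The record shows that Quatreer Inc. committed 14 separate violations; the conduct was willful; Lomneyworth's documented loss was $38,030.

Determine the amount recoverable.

$125,499

Statutory damages: 14 × $590 = $8,260
Greater of actual damages ($38,030) or statutory damages ($8,260): $38,030
Trebled: 3 × $38,030 = $114,090
Attorney fees: 10% of $114,090 = $11,409
Total before cap: $114,090 + $11,409 = $125,499
Cap at $236,300: $125,499 is within the cap, no reduction.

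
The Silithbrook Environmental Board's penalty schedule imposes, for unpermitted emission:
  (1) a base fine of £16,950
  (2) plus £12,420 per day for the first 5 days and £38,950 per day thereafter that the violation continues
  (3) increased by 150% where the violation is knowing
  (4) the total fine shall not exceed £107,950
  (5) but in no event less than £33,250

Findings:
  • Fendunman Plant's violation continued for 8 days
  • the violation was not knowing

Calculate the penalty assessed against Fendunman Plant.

First 5 days: 5 × £12,420 = £62,100
Remaining days: (8 − 5) × £38,950 = £116,850
Per-day component: £62,100 + £116,850 = £178,950
Base plus per-day: £16,950 + £178,950 = £195,900
The violation was not knowing: no 150% increase.
Cap at £107,950: £195,900 exceeds the cap → £107,950
Minimum £33,250: £107,950 meets the minimum, no increase.

£107,950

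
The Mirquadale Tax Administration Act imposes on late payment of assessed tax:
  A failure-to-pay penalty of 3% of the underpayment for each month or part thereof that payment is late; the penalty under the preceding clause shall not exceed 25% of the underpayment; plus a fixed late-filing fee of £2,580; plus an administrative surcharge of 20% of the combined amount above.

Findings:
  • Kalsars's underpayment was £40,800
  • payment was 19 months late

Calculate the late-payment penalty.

Accrued rate: 3% × 19 = 57%, capped at 25% → 25%
Failure-to-pay penalty: 25% of £40,800 = £10,200
Penalty before surcharge: £10,200 + £2,580 = £12,780
Administrative surcharge: 20% of £12,780 = £2,556
Total penalty: £12,780 + £2,556 = £15,336

£15,336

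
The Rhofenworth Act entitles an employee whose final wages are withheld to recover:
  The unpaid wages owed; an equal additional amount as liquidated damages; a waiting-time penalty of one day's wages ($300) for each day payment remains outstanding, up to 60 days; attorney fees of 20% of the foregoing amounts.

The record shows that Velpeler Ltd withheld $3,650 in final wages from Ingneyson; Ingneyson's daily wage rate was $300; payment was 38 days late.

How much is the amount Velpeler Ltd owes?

Liquidated damages (equal amount): $3,650
Penalty days: min(38, 60) = 38
Waiting-time penalty: 38 × $300 = $11,400
Subtotal: $3,650 + $3,650 + $11,400 = $18,700
Attorney fees: 20% of $18,700 = $3,740
Total award: $18,700 + $3,740 = $22,440

$22,440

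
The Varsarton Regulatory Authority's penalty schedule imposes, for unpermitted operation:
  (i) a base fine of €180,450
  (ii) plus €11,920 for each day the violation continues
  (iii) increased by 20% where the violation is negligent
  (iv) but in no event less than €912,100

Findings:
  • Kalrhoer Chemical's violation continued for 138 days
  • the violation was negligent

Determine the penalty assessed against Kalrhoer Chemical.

€2,190,492

Per-day component: 138 × €11,920 = €1,644,960
Base plus per-day: €180,450 + €1,644,960 = €1,825,410
Enhancement: 20% of €1,825,410 = €365,082
Enhanced fine: €1,825,410 + €365,082 = €2,190,492
Minimum €912,100: €2,190,492 meets the minimum, no increase.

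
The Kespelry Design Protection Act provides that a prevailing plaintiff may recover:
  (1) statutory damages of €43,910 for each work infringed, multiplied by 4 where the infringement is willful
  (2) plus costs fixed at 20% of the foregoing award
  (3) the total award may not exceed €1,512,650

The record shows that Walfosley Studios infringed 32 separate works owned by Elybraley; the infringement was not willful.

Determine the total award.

Statutory damages: 32 × €43,910 = €1,405,120
Infringement not willful: no ×4 enhancement.
Costs: 20% of €1,405,120 = €281,024
Award plus costs: €1,405,120 + €281,024 = €1,686,144
Cap at €1,512,650: €1,686,144 exceeds the cap → €1,512,650

€1,512,650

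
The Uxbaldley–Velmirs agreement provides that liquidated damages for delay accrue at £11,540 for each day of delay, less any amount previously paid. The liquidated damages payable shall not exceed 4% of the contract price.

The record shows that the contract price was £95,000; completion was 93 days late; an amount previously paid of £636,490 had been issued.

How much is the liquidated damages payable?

£3,800

Per-day damages: 93 × £11,540 = £1,073,220
Less amount previously paid: £1,073,220 − £636,490 = £436,730
Cap: 4% of £95,000 = £3,800
Cap at £3,800: £436,730 exceeds the cap → £3,800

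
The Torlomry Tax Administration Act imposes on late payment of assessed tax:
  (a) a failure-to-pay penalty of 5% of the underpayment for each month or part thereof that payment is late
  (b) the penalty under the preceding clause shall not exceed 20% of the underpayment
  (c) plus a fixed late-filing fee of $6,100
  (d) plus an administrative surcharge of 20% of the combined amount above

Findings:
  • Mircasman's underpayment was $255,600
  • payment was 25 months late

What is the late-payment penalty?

$68,664

Accrued rate: 5% × 25 = 125%, capped at 20% → 20%
Failure-to-pay penalty: 20% of $255,600 = $51,120
Penalty before surcharge: $51,120 + $6,100 = $57,220
Administrative surcharge: 20% of $57,220 = $11,444
Total penalty: $57,220 + $11,444 = $68,664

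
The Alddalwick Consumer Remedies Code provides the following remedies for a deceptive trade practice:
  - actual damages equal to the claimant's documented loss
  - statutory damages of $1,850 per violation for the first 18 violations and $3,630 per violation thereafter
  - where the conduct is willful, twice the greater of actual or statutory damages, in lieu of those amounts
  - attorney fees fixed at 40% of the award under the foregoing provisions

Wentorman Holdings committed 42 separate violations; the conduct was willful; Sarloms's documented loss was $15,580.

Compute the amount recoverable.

$337,176

First 18 violations: 18 × $1,850 = $33,300
Remaining violations: (42 − 18) × $3,630 = $87,120
Statutory damages: $33,300 + $87,120 = $120,420
Greater of actual damages ($15,580) or statutory damages ($120,420): $120,420
Doubled: 2 × $120,420 = $240,840
Attorney fees: 40% of $240,840 = $96,336
Total recovery: $240,840 + $96,336 = $337,176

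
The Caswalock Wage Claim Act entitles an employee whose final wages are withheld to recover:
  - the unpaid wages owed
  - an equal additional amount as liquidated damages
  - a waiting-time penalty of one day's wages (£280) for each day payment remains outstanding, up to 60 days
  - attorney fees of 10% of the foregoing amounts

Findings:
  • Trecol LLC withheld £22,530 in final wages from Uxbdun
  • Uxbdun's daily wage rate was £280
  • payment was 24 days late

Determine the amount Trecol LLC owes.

£56,958

Liquidated damages (equal amount): £22,530
Penalty days: min(24, 60) = 24
Waiting-time penalty: 24 × £280 = £6,720
Subtotal: £22,530 + £22,530 + £6,720 = £51,780
Attorney fees: 10% of £51,780 = £5,178
Total award: £51,780 + £5,178 = £56,958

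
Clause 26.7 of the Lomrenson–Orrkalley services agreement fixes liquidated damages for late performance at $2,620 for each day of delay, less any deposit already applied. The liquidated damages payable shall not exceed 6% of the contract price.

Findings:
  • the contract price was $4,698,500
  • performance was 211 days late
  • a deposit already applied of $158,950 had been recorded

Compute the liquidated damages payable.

$281,910

Per-day damages: 211 × $2,620 = $552,820
Less deposit already applied: $552,820 − $158,950 = $393,870
Cap: 6% of $4,698,500 = $281,910
Cap at $281,910: $393,870 exceeds the cap → $281,910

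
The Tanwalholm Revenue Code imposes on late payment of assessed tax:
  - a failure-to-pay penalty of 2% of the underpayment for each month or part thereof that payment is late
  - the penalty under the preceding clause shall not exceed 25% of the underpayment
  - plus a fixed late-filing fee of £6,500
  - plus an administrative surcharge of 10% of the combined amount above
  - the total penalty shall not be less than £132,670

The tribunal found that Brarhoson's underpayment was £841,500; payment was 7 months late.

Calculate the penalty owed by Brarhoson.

£136,741

Accrued rate: 2% × 7 = 14%, capped at 25% → 14%
Failure-to-pay penalty: 14% of £841,500 = £117,810
Penalty before surcharge: £117,810 + £6,500 = £124,310
Administrative surcharge: 10% of £124,310 = £12,431
Total penalty: £124,310 + £12,431 = £136,741
Minimum £132,670: £136,741 meets the minimum, no increase.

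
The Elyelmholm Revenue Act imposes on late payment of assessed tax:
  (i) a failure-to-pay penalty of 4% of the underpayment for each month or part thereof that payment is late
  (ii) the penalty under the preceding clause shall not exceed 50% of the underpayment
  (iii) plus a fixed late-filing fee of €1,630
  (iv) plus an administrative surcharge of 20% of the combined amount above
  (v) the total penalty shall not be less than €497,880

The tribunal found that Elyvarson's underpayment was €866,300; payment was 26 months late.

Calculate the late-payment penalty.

Accrued rate: 4% × 26 = 104%, capped at 50% → 50%
Failure-to-pay penalty: 50% of €866,300 = €433,150
Penalty before surcharge: €433,150 + €1,630 = €434,780
Administrative surcharge: 20% of €434,780 = €86,956
Total penalty: €434,780 + €86,956 = €521,736
Minimum €497,880: €521,736 meets the minimum, no increase.

€521,736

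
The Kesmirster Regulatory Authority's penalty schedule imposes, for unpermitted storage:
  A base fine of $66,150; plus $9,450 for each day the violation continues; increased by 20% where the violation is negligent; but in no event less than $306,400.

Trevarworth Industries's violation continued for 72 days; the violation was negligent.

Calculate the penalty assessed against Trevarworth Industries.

$895,860

Per-day component: 72 × $9,450 = $680,400
Base plus per-day: $66,150 + $680,400 = $746,550
Enhancement: 20% of $746,550 = $149,310
Enhanced fine: $746,550 + $149,310 = $895,860
Minimum $306,400: $895,860 meets the minimum, no increase.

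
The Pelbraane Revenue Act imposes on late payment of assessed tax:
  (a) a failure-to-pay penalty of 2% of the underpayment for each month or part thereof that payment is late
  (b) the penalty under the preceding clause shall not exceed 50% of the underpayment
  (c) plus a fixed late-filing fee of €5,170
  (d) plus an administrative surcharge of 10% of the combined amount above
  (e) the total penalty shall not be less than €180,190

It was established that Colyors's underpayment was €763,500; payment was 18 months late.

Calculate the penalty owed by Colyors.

Accrued rate: 2% × 18 = 36%, capped at 50% → 36%
Failure-to-pay penalty: 36% of €763,500 = €274,860
Penalty before surcharge: €274,860 + €5,170 = €280,030
Administrative surcharge: 10% of €280,030 = €28,003
Total penalty: €280,030 + €28,003 = €308,033
Minimum €180,190: €308,033 meets the minimum, no increase.

€308,033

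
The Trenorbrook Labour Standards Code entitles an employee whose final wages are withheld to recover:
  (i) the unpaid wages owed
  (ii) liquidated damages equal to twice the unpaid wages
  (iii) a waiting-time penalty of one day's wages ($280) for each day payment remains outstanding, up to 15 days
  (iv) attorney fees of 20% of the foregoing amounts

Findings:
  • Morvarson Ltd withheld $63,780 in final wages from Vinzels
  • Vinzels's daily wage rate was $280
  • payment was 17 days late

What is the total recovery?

$234,648

Doubled: 2 × $63,780 = $127,560
Penalty days: min(17, 15) = 15
Waiting-time penalty: 15 × $280 = $4,200
Subtotal: $63,780 + $127,560 + $4,200 = $195,540
Attorney fees: 20% of $195,540 = $39,108
Total award: $195,540 + $39,108 = $234,648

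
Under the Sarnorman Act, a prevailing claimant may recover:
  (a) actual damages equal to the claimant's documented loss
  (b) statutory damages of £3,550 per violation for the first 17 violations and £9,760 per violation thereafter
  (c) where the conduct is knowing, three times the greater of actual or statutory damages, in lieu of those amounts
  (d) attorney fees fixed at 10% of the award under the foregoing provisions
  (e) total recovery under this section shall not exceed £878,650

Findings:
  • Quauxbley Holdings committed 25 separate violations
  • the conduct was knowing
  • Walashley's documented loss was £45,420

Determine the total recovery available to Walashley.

£456,819

First 17 violations: 17 × £3,550 = £60,350
Remaining violations: (25 − 17) × £9,760 = £78,080
Statutory damages: £60,350 + £78,080 = £138,430
Greater of actual damages (£45,420) or statutory damages (£138,430): £138,430
Trebled: 3 × £138,430 = £415,290
Attorney fees: 10% of £415,290 = £41,529
Total before cap: £415,290 + £41,529 = £456,819
Cap at £878,650: £456,819 is within the cap, no reduction.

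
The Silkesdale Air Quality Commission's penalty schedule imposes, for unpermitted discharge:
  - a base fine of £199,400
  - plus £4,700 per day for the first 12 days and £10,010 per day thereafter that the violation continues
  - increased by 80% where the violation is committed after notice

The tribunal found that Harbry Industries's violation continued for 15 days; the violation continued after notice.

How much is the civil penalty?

First 12 days: 12 × £4,700 = £56,400
Remaining days: (15 − 12) × £10,010 = £30,030
Per-day component: £56,400 + £30,030 = £86,430
Base plus per-day: £199,400 + £86,430 = £285,830
Enhancement: 80% of £285,830 = £228,664
Enhanced fine: £285,830 + £228,664 = £514,494

£514,494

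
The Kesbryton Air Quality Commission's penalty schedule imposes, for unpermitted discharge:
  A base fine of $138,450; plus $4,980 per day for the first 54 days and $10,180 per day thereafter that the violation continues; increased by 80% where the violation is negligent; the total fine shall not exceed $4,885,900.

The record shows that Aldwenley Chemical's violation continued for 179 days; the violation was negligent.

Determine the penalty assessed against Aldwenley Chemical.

First 54 days: 54 × $4,980 = $268,920
Remaining days: (179 − 54) × $10,180 = $1,272,500
Per-day component: $268,920 + $1,272,500 = $1,541,420
Base plus per-day: $138,450 + $1,541,420 = $1,679,870
Enhancement: 80% of $1,679,870 = $1,343,896
Enhanced fine: $1,679,870 + $1,343,896 = $3,023,766
Cap at $4,885,900: $3,023,766 is within the cap, no reduction.

$3,023,766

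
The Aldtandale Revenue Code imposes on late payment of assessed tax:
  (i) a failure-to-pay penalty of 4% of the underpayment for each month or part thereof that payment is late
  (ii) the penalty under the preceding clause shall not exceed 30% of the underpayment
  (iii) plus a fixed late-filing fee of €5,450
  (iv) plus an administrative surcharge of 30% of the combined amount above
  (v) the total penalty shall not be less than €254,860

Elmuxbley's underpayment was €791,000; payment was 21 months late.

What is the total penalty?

Accrued rate: 4% × 21 = 84%, capped at 30% → 30%
Failure-to-pay penalty: 30% of €791,000 = €237,300
Penalty before surcharge: €237,300 + €5,450 = €242,750
Administrative surcharge: 30% of €242,750 = €72,825
Total penalty: €242,750 + €72,825 = €315,575
Minimum €254,860: €315,575 meets the minimum, no increase.

€315,575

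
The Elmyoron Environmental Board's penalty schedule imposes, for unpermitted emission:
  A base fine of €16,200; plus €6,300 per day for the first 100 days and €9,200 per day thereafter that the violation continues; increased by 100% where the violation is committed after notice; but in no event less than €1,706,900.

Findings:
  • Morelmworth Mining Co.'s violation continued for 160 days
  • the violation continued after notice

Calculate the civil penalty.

First 100 days: 100 × €6,300 = €630,000
Remaining days: (160 − 100) × €9,200 = €552,000
Per-day component: €630,000 + €552,000 = €1,182,000
Base plus per-day: €16,200 + €1,182,000 = €1,198,200
Enhancement: 100% of €1,198,200 = €1,198,200
Enhanced fine: €1,198,200 + €1,198,200 = €2,396,400
Minimum €1,706,900: €2,396,400 meets the minimum, no increase.

€2,396,400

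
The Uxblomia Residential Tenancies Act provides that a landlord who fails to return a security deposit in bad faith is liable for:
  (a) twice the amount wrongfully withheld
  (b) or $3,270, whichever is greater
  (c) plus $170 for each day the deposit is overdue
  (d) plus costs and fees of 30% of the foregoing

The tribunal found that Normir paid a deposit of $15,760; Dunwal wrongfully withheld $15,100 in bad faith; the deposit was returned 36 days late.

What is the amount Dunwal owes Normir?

$47,216

Doubled: 2 × $15,100 = $30,200
Minimum $3,270: $30,200 meets the minimum, no increase.
Late-return penalty: 36 × $170 = $6,120
Damages plus late penalty: $30,200 + $6,120 = $36,320
Costs and fees: 30% of $36,320 = $10,896
Total recovery: $36,320 + $10,896 = $47,216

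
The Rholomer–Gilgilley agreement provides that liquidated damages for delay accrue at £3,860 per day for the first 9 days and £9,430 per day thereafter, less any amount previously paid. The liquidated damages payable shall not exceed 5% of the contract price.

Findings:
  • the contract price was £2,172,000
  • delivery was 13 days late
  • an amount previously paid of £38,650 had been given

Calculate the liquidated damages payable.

First 9 days: 9 × £3,860 = £34,740
Remaining days: (13 − 9) × £9,430 = £37,720
Accrued per-day damages: £34,740 + £37,720 = £72,460
Less amount previously paid: £72,460 − £38,650 = £33,810
Cap: 5% of £2,172,000 = £108,600
Cap at £108,600: £33,810 is within the cap, no reduction.

£33,810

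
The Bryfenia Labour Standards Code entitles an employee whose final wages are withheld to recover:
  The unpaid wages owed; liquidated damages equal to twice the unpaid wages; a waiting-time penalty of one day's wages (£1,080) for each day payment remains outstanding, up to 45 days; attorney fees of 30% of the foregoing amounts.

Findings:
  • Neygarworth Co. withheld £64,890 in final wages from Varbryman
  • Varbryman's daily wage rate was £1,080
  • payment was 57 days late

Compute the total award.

£316,251

Doubled: 2 × £64,890 = £129,780
Penalty days: min(57, 45) = 45
Waiting-time penalty: 45 × £1,080 = £48,600
Subtotal: £64,890 + £129,780 + £48,600 = £243,270
Attorney fees: 30% of £243,270 = £72,981
Total award: £243,270 + £72,981 = £316,251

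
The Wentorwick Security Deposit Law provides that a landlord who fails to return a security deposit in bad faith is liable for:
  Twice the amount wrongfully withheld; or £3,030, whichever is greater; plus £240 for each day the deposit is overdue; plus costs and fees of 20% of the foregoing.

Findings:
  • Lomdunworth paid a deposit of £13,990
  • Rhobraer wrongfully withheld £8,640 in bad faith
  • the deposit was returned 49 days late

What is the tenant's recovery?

Doubled: 2 × £8,640 = £17,280
Minimum £3,030: £17,280 meets the minimum, no increase.
Late-return penalty: 49 × £240 = £11,760
Damages plus late penalty: £17,280 + £11,760 = £29,040
Costs and fees: 20% of £29,040 = £5,808
Total recovery: £29,040 + £5,808 = £34,848

£34,848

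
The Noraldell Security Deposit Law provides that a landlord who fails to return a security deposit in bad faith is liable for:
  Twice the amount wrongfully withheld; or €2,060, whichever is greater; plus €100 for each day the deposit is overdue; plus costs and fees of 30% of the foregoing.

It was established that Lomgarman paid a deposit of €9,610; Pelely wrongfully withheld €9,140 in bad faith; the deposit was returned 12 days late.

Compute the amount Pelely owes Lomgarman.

Doubled: 2 × €9,140 = €18,280
Minimum €2,060: €18,280 meets the minimum, no increase.
Late-return penalty: 12 × €100 = €1,200
Damages plus late penalty: €18,280 + €1,200 = €19,480
Costs and fees: 30% of €19,480 = €5,844
Total recovery: €19,480 + €5,844 = €25,324

€25,324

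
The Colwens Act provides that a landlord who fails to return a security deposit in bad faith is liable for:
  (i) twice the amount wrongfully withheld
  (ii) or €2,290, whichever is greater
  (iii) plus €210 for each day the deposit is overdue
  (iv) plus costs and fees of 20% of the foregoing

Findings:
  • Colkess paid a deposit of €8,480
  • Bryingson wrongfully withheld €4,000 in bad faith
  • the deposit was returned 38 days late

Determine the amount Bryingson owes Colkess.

€19,176

Doubled: 2 × €4,000 = €8,000
Minimum €2,290: €8,000 meets the minimum, no increase.
Late-return penalty: 38 × €210 = €7,980
Damages plus late penalty: €8,000 + €7,980 = €15,980
Costs and fees: 20% of €15,980 = €3,196
Total recovery: €15,980 + €3,196 = €19,176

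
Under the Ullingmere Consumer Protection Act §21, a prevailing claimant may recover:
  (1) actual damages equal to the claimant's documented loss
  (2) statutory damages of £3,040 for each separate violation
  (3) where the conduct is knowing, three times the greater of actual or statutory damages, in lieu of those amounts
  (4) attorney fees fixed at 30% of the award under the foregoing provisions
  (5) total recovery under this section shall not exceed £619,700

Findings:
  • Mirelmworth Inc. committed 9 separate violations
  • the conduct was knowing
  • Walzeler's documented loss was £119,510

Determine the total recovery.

Statutory damages: 9 × £3,040 = £27,360
Greater of actual damages (£119,510) or statutory damages (£27,360): £119,510
Trebled: 3 × £119,510 = £358,530
Attorney fees: 30% of £358,530 = £107,559
Total before cap: £358,530 + £107,559 = £466,089
Cap at £619,700: £466,089 is within the cap, no reduction.

£466,089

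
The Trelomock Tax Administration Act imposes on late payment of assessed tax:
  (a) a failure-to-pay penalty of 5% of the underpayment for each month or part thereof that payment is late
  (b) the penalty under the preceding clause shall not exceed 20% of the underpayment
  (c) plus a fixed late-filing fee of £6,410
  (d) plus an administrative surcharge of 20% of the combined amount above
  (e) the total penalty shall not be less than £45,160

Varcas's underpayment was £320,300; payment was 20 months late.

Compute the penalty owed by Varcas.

£84,564

Accrued rate: 5% × 20 = 100%, capped at 20% → 20%
Failure-to-pay penalty: 20% of £320,300 = £64,060
Penalty before surcharge: £64,060 + £6,410 = £70,470
Administrative surcharge: 20% of £70,470 = £14,094
Total penalty: £70,470 + £14,094 = £84,564
Minimum £45,160: £84,564 meets the minimum, no increase.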